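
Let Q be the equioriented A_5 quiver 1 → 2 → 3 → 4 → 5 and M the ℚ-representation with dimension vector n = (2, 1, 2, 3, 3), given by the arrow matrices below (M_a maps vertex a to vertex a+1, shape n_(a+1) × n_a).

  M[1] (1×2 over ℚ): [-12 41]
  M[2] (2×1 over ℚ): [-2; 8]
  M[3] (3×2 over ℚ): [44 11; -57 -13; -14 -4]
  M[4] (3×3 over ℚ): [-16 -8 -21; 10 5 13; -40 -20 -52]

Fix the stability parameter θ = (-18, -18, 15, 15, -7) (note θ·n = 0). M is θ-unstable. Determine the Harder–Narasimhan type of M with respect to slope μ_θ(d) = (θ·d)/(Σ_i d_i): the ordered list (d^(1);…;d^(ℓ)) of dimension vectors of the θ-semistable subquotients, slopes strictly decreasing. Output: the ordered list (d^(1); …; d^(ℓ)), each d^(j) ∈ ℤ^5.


Via rank(M_{q-1}∘⋯∘M_p): M ≅ I[1,1], I[1,5], I[3,5], I[4,4], I[5,5].
μ_θ-semistable layers: μ^(1)=15; μ^(2)=23/3; μ^(3)=-7; μ^(4)=-18

((0, 0, 0, 1, 0); (0, 0, 2, 2, 2); (0, 0, 0, 0, 1); (2, 1, 0, 0, 0))


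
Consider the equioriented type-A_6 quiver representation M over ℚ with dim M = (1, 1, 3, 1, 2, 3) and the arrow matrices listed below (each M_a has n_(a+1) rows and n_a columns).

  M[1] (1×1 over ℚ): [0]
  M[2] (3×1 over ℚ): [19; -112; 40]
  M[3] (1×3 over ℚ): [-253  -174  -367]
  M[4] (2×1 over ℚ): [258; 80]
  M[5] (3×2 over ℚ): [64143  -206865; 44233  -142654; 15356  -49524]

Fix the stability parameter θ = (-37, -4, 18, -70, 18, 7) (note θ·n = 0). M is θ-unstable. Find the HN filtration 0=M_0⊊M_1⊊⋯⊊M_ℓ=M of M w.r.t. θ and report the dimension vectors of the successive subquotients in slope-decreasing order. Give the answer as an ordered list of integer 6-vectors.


Via rank(M_{q-1}∘⋯∘M_p): M ≅ I[1,1], I[2,6], I[3,3]^2, I[5,6], I[6,6].
μ_θ-semistable layers: μ^(1)=18; μ^(2)=25/2; μ^(3)=7; μ^(4)=-56/3; μ^(5)=-37

((0, 0, 2, 0, 0, 0); (0, 0, 0, 0, 2, 2); (0, 0, 0, 0, 0, 1); (0, 1, 1, 1, 0, 0); (1, 0, 0, 0, 0, 0))


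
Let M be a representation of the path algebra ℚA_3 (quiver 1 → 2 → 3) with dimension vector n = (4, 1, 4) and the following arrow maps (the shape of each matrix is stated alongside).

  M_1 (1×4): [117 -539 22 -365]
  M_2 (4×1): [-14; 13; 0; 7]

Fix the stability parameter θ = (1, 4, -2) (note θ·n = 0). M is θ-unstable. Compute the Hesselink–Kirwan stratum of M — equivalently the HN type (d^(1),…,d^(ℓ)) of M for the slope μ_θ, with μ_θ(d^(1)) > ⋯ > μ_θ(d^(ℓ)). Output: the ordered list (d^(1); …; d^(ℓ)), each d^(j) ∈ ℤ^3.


Interval decomposition of M: I[1,1]^3, I[1,3], I[3,3]^3.
HN type (ℓ=2): μ^(1)=1; μ^(2)=-2

((4, 1, 1); (0, 0, 3))


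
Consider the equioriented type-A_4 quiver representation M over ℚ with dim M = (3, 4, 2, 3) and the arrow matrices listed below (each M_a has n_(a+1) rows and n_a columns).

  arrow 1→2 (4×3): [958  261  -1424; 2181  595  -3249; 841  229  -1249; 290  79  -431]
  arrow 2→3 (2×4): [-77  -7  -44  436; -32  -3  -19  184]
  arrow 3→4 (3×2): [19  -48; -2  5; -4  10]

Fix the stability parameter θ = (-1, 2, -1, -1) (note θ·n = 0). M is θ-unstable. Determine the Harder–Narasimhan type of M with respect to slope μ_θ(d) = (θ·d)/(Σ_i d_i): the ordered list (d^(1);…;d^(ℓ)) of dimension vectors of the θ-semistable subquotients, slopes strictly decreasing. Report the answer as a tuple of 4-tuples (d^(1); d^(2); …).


Barcode: M ≅ I[1,2], I[1,4]^2, I[2,2], I[4,4]. HN layers by μ_θ (3 steps, strictly decreasing):
  μ^(1)=2; μ^(2)=0; μ^(3)=-1

((0, 2, 0, 0); (0, 2, 2, 2); (3, 0, 0, 1))


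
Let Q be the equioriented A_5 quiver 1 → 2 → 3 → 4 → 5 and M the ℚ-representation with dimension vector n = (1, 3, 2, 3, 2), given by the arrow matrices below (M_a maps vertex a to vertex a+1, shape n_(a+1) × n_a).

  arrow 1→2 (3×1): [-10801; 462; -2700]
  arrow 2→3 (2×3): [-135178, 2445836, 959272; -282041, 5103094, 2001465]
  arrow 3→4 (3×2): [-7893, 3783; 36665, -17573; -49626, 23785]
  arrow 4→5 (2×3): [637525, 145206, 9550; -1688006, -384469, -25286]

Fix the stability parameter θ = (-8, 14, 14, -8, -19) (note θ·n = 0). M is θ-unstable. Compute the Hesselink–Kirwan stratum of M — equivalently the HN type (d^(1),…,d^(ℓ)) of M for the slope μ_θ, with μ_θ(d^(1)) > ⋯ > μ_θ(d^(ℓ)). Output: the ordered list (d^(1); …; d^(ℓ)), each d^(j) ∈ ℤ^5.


Barcode: M ≅ I[1,5], I[2,2], I[2,5], I[4,4]. HN layers by μ_θ (3 steps, strictly decreasing):
  μ^(1)=14; μ^(2)=1/4; μ^(3)=-8

((0, 1, 0, 0, 0); (0, 2, 2, 2, 2); (1, 0, 0, 1, 0))


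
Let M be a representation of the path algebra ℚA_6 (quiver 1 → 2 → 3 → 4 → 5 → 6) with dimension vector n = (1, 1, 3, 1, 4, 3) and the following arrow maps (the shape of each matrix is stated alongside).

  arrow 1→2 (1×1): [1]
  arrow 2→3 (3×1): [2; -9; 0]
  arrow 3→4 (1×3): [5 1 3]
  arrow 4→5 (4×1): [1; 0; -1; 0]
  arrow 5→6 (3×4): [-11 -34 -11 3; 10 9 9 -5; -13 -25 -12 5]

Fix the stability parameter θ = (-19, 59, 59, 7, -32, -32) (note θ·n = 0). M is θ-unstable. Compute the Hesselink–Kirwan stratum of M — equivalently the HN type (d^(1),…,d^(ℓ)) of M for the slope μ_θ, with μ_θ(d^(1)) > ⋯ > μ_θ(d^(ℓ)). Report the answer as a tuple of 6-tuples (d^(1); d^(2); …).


Interval decomposition of M: I[1,6], I[3,3]^2, I[5,5], I[5,6]^2.
HN type (ℓ=4): μ^(1)=59; μ^(2)=61/5; μ^(3)=-19; μ^(4)=-32

((0, 0, 2, 0, 0, 0); (0, 1, 1, 1, 1, 1); (1, 0, 0, 0, 0, 0); (0, 0, 0, 0, 3, 2))


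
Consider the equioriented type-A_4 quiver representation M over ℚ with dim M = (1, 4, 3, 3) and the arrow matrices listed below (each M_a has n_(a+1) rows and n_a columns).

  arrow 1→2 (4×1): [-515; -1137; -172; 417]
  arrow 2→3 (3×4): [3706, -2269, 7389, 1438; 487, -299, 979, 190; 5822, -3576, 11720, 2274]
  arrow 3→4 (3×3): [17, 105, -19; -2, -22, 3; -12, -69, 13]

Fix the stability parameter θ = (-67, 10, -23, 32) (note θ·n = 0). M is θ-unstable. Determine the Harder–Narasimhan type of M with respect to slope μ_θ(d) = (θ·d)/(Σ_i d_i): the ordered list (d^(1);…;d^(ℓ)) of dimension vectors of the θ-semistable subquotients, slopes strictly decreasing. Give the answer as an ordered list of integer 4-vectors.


Via rank(M_{q-1}∘⋯∘M_p): M ≅ I[1,4], I[2,2], I[2,4]^2.
μ_θ-semistable layers: μ^(1)=32; μ^(2)=10; μ^(3)=-13/2; μ^(4)=-67

((0, 0, 0, 3); (0, 1, 0, 0); (0, 3, 3, 0); (1, 0, 0, 0))


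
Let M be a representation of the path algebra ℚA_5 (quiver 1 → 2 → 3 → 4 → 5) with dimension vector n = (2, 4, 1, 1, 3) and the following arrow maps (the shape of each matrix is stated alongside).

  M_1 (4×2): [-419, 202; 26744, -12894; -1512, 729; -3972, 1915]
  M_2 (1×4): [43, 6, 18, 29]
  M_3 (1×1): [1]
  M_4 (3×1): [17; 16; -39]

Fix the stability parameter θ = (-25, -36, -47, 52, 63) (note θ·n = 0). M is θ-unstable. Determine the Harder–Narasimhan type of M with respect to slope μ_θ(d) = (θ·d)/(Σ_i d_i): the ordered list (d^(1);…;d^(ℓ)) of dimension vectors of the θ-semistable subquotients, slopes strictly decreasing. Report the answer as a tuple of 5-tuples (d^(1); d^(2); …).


Barcode: M ≅ I[1,2], I[1,5], I[2,2]^2, I[5,5]^2. HN layers by μ_θ (4 steps, strictly decreasing):
  μ^(1)=63; μ^(2)=52; μ^(3)=-61/2; μ^(4)=-36

((0, 0, 0, 0, 3); (0, 0, 0, 1, 0); (1, 1, 0, 0, 0); (1, 3, 1, 0, 0))


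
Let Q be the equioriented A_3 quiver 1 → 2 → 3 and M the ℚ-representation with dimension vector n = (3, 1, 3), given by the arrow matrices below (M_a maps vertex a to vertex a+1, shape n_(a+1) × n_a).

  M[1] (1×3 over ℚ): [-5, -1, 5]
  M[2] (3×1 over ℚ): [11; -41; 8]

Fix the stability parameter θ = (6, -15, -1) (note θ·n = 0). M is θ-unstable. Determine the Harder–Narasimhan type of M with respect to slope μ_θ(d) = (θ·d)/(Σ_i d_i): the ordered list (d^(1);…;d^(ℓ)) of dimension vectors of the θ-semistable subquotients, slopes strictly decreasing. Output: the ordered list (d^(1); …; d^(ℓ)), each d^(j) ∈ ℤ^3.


Barcode: M ≅ I[1,1]^2, I[1,3], I[3,3]^2. HN layers by μ_θ (3 steps, strictly decreasing):
  μ^(1)=6; μ^(2)=-1; μ^(3)=-9/2

((2, 0, 0); (0, 0, 3); (1, 1, 0))


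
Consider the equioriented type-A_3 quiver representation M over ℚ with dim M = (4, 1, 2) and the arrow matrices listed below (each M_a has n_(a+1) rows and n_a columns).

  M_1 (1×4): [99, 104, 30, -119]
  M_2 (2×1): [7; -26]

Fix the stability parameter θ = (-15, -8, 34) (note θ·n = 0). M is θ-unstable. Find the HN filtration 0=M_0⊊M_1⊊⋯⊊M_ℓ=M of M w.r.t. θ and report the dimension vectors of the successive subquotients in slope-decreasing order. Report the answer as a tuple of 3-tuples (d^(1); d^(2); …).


Barcode: M ≅ I[1,1]^3, I[1,3], I[3,3]. HN layers by μ_θ (3 steps, strictly decreasing):
  μ^(1)=34; μ^(2)=-8; μ^(3)=-15

((0, 0, 2); (0, 1, 0); (4, 0, 0))


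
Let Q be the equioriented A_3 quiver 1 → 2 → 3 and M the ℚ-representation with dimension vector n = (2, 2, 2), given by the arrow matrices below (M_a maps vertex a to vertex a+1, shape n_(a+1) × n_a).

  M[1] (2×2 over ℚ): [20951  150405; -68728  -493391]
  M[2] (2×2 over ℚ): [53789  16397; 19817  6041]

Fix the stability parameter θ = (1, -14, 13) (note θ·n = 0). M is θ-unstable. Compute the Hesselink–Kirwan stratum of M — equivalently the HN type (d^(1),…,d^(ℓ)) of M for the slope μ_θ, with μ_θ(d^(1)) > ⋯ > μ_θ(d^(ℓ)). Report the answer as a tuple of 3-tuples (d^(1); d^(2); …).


Via rank(M_{q-1}∘⋯∘M_p): M ≅ I[1,2], I[1,3], I[3,3].
μ_θ-semistable layers: μ^(1)=13; μ^(2)=-13/2

((0, 0, 2); (2, 2, 0))


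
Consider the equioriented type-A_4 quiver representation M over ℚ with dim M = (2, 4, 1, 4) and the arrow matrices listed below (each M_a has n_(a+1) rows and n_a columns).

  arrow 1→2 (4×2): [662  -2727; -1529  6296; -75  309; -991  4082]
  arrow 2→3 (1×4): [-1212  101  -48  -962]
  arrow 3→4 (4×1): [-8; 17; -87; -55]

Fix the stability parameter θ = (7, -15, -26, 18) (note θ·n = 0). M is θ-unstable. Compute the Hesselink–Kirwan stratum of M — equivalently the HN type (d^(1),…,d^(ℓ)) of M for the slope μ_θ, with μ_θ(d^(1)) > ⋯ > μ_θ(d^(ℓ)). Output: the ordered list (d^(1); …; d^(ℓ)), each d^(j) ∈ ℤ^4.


Interval decomposition of M: I[1,2], I[1,4], I[2,2]^2, I[4,4]^3.
HN type (ℓ=4): μ^(1)=18; μ^(2)=-4; μ^(3)=-34/3; μ^(4)=-15

((0, 0, 0, 4); (1, 1, 0, 0); (1, 1, 1, 0); (0, 2, 0, 0))


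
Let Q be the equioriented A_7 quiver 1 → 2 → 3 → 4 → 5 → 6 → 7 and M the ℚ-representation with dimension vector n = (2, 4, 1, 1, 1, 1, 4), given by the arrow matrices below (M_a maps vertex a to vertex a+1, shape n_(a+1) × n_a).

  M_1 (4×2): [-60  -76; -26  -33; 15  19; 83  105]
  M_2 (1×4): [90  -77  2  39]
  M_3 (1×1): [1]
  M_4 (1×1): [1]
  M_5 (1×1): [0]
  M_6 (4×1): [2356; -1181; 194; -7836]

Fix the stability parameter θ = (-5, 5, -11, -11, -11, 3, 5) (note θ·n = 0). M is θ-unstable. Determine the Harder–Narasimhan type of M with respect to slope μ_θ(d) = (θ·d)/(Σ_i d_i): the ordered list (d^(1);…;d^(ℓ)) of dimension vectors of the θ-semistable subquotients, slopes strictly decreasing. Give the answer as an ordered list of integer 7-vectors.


Interval decomposition of M: I[1,2], I[1,5], I[2,2]^2, I[6,7], I[7,7]^3.
HN type (ℓ=4): μ^(1)=5; μ^(2)=3; μ^(3)=-5; μ^(4)=-33/5

((0, 3, 0, 0, 0, 0, 4); (0, 0, 0, 0, 0, 1, 0); (1, 0, 0, 0, 0, 0, 0); (1, 1, 1, 1, 1, 0, 0))


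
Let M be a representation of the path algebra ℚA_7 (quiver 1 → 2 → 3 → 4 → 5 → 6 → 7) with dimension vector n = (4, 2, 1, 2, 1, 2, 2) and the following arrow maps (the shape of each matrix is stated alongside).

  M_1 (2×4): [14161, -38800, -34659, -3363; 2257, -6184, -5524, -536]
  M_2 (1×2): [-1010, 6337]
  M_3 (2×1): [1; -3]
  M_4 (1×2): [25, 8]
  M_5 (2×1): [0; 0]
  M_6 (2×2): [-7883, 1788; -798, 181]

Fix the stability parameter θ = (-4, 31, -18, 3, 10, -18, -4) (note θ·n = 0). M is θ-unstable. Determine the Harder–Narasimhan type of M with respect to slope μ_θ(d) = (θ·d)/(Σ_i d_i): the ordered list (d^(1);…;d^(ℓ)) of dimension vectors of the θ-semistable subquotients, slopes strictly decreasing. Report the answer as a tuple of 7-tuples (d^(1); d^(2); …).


Barcode: M ≅ I[1,1]^2, I[1,2], I[1,5], I[4,4], I[6,7]^2. HN layers by μ_θ (6 steps, strictly decreasing):
  μ^(1)=31; μ^(2)=10; μ^(3)=16/3; μ^(4)=3; μ^(5)=-4; μ^(6)=-18

((0, 1, 0, 0, 0, 0, 0); (0, 0, 0, 0, 1, 0, 0); (0, 1, 1, 1, 0, 0, 0); (0, 0, 0, 1, 0, 0, 0); (4, 0, 0, 0, 0, 0, 2); (0, 0, 0, 0, 0, 2, 0))


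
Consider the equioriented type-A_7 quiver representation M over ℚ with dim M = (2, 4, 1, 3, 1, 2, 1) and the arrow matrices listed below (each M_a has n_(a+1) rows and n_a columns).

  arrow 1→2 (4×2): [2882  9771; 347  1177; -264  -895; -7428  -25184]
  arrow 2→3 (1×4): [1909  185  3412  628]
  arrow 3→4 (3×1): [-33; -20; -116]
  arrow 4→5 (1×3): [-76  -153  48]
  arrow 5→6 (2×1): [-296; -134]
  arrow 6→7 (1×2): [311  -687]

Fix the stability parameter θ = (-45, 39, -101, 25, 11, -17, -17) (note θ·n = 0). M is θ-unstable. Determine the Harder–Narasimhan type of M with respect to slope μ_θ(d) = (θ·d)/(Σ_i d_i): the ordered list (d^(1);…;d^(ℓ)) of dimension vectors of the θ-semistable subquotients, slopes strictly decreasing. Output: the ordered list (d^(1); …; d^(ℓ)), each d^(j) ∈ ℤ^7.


Barcode: M ≅ I[1,2], I[1,4], I[2,2]^2, I[4,4], I[4,7], I[6,6]. HN layers by μ_θ (6 steps, strictly decreasing):
  μ^(1)=39; μ^(2)=25; μ^(3)=1/2; μ^(4)=-17; μ^(5)=-31; μ^(6)=-45

((0, 3, 0, 0, 0, 0, 0); (0, 0, 0, 2, 0, 0, 0); (0, 0, 0, 1, 1, 1, 1); (0, 0, 0, 0, 0, 1, 0); (0, 1, 1, 0, 0, 0, 0); (2, 0, 0, 0, 0, 0, 0))


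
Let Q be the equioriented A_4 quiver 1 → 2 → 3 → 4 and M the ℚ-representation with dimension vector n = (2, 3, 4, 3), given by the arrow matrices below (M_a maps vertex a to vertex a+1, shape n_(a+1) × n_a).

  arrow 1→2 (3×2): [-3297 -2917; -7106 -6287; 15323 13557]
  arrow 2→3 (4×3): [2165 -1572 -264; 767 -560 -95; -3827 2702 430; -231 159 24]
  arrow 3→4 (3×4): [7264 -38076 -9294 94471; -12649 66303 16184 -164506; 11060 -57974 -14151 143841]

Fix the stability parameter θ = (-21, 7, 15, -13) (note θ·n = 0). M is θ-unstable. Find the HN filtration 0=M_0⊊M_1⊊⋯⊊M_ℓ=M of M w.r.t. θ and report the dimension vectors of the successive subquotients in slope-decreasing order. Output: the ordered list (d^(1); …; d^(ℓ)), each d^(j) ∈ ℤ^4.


Barcode: M ≅ I[1,4]^2, I[2,4], I[3,3]. HN layers by μ_θ (3 steps, strictly decreasing):
  μ^(1)=15; μ^(2)=3; μ^(3)=-21

((0, 0, 1, 0); (0, 3, 3, 3); (2, 0, 0, 0))


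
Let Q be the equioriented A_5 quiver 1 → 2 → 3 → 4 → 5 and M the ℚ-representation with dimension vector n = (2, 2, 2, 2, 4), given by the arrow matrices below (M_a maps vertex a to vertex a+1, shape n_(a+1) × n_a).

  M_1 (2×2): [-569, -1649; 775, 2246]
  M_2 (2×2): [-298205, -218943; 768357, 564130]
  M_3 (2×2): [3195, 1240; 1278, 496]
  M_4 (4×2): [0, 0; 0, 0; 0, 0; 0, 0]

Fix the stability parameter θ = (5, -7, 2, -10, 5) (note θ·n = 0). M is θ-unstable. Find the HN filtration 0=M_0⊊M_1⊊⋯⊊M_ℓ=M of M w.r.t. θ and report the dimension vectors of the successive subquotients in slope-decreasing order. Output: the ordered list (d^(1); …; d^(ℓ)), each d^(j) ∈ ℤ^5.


Via rank(M_{q-1}∘⋯∘M_p): M ≅ I[1,3], I[1,4], I[4,4], I[5,5]^4.
μ_θ-semistable layers: μ^(1)=5; μ^(2)=2; μ^(3)=-1; μ^(4)=-5/2; μ^(5)=-10

((0, 0, 0, 0, 4); (0, 0, 1, 0, 0); (1, 1, 0, 0, 0); (1, 1, 1, 1, 0); (0, 0, 0, 1, 0))


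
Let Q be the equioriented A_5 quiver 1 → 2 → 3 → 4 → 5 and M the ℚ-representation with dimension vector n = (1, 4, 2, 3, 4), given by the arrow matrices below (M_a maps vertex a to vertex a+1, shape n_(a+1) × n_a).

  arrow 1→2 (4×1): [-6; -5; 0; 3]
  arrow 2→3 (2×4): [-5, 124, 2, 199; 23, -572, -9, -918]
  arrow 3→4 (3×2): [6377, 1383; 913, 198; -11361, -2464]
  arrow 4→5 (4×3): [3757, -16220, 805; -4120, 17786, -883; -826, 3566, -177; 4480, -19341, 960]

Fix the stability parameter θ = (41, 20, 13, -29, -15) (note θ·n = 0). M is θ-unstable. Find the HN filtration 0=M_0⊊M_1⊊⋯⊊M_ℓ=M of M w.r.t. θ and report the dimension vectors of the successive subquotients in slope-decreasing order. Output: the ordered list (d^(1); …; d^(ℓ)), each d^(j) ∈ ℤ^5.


Via rank(M_{q-1}∘⋯∘M_p): M ≅ I[1,5], I[2,2]^2, I[2,5], I[4,5], I[5,5].
μ_θ-semistable layers: μ^(1)=20; μ^(2)=6; μ^(3)=-11/4; μ^(4)=-15; μ^(5)=-29

((0, 2, 0, 0, 0); (1, 1, 1, 1, 1); (0, 1, 1, 1, 1); (0, 0, 0, 0, 2); (0, 0, 0, 1, 0))


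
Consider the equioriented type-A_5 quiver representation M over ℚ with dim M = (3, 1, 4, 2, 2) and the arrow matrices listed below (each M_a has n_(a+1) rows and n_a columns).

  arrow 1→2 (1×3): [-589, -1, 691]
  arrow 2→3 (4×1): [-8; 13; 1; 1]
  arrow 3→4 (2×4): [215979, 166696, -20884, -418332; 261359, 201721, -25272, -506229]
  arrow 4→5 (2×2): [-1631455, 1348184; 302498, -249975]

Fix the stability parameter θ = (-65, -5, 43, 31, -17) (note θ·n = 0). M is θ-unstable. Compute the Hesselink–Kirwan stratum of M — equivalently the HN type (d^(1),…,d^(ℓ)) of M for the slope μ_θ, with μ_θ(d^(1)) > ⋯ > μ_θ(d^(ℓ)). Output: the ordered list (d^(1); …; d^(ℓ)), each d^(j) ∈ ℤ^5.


Interval decomposition of M: I[1,1]^2, I[1,3], I[3,3], I[3,5]^2.
HN type (ℓ=4): μ^(1)=43; μ^(2)=19; μ^(3)=-5; μ^(4)=-65

((0, 0, 2, 0, 0); (0, 0, 2, 2, 2); (0, 1, 0, 0, 0); (3, 0, 0, 0, 0))


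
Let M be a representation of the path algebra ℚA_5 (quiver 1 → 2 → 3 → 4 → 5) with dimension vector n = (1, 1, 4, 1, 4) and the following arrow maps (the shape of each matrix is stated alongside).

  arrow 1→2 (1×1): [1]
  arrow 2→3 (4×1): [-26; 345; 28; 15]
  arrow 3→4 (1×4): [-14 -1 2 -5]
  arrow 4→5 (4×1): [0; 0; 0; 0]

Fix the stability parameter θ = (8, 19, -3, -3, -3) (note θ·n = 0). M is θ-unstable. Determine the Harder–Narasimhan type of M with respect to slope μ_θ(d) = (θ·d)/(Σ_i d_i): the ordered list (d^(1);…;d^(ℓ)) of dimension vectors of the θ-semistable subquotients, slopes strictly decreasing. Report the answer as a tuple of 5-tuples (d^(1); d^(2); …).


Interval decomposition of M: I[1,3], I[3,3]^2, I[3,4], I[5,5]^4.
HN type (ℓ=2): μ^(1)=8; μ^(2)=-3

((1, 1, 1, 0, 0); (0, 0, 3, 1, 4))


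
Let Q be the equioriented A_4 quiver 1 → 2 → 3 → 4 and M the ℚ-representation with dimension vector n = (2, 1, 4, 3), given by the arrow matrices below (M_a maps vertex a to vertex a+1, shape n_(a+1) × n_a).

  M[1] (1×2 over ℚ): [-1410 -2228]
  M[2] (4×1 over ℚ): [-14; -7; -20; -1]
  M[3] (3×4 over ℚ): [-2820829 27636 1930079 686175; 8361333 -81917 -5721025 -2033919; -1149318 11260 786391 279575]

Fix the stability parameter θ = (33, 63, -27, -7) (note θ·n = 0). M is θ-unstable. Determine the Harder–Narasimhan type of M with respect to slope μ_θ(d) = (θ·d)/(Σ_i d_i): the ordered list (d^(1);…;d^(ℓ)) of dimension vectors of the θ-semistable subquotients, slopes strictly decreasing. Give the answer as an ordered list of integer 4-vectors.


Interval decomposition of M: I[1,1], I[1,4], I[3,3], I[3,4]^2.
HN type (ℓ=4): μ^(1)=33; μ^(2)=31/2; μ^(3)=-7; μ^(4)=-27

((1, 0, 0, 0); (1, 1, 1, 1); (0, 0, 0, 2); (0, 0, 3, 0))


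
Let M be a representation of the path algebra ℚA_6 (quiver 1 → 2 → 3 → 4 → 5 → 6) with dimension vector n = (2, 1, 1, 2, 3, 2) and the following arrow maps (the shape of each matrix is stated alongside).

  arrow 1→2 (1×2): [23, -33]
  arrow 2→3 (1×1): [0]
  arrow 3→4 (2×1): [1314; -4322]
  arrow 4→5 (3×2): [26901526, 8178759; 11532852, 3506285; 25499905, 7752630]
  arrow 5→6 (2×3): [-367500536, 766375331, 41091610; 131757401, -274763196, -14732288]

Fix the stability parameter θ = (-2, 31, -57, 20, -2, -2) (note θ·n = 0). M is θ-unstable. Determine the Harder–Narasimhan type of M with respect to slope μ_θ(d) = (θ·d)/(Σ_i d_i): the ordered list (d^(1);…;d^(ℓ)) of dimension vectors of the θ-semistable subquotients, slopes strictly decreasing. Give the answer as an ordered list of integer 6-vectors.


Barcode: M ≅ I[1,1], I[1,2], I[3,6], I[4,5], I[5,6]. HN layers by μ_θ (5 steps, strictly decreasing):
  μ^(1)=31; μ^(2)=9; μ^(3)=16/3; μ^(4)=-2; μ^(5)=-57

((0, 1, 0, 0, 0, 0); (0, 0, 0, 1, 1, 0); (0, 0, 0, 1, 1, 1); (2, 0, 0, 0, 1, 1); (0, 0, 1, 0, 0, 0))


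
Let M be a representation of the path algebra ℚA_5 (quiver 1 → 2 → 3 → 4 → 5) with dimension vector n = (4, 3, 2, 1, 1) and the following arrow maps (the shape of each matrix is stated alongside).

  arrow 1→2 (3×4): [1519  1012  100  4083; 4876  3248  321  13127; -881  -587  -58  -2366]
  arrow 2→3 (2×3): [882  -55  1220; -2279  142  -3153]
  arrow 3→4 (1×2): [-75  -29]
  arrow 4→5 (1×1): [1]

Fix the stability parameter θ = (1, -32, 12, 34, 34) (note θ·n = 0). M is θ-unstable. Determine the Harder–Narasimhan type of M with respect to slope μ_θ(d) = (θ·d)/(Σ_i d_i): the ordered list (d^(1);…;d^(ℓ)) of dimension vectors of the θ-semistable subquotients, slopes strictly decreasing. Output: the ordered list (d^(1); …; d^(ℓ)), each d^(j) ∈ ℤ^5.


Interval decomposition of M: I[1,1], I[1,2], I[1,3], I[1,5].
HN type (ℓ=4): μ^(1)=34; μ^(2)=12; μ^(3)=1; μ^(4)=-31/2

((0, 0, 0, 1, 1); (0, 0, 2, 0, 0); (1, 0, 0, 0, 0); (3, 3, 0, 0, 0))


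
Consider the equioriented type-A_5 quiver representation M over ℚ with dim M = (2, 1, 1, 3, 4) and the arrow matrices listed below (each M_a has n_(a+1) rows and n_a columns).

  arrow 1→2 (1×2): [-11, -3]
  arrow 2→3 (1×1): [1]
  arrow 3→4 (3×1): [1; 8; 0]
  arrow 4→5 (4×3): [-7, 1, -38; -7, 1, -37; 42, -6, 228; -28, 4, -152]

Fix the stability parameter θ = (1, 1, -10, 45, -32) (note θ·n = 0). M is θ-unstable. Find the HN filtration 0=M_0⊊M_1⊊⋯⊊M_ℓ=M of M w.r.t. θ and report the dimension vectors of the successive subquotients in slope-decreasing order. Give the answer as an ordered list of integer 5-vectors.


Interval decomposition of M: I[1,1], I[1,5], I[4,4], I[4,5], I[5,5]^2.
HN type (ℓ=5): μ^(1)=45; μ^(2)=13/2; μ^(3)=1; μ^(4)=-8/3; μ^(5)=-32

((0, 0, 0, 1, 0); (0, 0, 0, 2, 2); (1, 0, 0, 0, 0); (1, 1, 1, 0, 0); (0, 0, 0, 0, 2))


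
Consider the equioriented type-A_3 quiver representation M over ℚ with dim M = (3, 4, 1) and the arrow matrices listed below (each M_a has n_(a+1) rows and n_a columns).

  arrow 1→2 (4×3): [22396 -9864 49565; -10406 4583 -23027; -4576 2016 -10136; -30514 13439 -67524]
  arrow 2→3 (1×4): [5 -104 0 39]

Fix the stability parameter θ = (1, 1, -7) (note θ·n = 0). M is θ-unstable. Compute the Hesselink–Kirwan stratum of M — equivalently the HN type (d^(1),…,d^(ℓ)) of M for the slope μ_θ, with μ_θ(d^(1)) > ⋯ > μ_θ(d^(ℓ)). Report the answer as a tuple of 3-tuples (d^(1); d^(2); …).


Interval decomposition of M: I[1,1], I[1,2], I[1,3], I[2,2]^2.
HN type (ℓ=2): μ^(1)=1; μ^(2)=-5/3

((2, 3, 0); (1, 1, 1))


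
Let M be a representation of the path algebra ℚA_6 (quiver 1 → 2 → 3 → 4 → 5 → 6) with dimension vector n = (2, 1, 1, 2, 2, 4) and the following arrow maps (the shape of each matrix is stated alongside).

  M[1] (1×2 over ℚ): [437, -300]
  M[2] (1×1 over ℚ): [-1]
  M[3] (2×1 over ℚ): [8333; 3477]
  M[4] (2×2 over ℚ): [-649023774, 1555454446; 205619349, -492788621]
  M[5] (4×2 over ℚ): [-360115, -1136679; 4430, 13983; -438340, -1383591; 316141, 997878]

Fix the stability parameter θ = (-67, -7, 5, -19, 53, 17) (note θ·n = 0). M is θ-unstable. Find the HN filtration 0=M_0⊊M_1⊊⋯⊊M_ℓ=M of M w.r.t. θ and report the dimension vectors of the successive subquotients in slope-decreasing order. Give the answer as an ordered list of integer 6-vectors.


Via rank(M_{q-1}∘⋯∘M_p): M ≅ I[1,1], I[1,4], I[4,6], I[5,6], I[6,6]^2.
μ_θ-semistable layers: μ^(1)=35; μ^(2)=17; μ^(3)=-7; μ^(4)=-19; μ^(5)=-67

((0, 0, 0, 0, 2, 2); (0, 0, 0, 0, 0, 2); (0, 1, 1, 1, 0, 0); (0, 0, 0, 1, 0, 0); (2, 0, 0, 0, 0, 0))


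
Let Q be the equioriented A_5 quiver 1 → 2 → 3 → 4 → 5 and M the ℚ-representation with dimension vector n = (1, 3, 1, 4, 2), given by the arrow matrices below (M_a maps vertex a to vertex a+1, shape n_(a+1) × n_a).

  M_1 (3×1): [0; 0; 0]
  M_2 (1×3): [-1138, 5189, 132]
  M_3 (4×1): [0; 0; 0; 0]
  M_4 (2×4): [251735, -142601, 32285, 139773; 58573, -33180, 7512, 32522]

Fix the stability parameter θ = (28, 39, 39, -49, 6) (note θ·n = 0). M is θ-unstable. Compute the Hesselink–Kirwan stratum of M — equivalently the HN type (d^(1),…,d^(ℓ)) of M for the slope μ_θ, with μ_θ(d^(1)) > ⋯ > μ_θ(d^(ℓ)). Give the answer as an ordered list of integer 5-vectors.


Barcode: M ≅ I[1,1], I[2,2]^2, I[2,3], I[4,4]^2, I[4,5]^2. HN layers by μ_θ (4 steps, strictly decreasing):
  μ^(1)=39; μ^(2)=28; μ^(3)=6; μ^(4)=-49

((0, 3, 1, 0, 0); (1, 0, 0, 0, 0); (0, 0, 0, 0, 2); (0, 0, 0, 4, 0))


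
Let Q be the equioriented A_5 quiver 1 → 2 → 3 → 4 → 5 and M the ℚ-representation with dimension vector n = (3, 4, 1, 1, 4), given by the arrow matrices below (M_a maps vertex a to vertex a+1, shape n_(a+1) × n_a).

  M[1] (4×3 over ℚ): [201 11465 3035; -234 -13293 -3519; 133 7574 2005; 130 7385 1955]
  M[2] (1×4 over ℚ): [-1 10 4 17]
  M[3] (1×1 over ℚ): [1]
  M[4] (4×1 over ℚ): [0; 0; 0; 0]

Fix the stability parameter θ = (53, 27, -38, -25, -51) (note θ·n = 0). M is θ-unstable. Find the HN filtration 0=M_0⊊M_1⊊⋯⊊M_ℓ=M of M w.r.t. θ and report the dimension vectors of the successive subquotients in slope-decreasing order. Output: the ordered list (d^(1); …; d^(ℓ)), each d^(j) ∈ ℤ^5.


Barcode: M ≅ I[1,2]^2, I[1,4], I[2,2], I[5,5]^4. HN layers by μ_θ (4 steps, strictly decreasing):
  μ^(1)=40; μ^(2)=27; μ^(3)=17/4; μ^(4)=-51

((2, 2, 0, 0, 0); (0, 1, 0, 0, 0); (1, 1, 1, 1, 0); (0, 0, 0, 0, 4))


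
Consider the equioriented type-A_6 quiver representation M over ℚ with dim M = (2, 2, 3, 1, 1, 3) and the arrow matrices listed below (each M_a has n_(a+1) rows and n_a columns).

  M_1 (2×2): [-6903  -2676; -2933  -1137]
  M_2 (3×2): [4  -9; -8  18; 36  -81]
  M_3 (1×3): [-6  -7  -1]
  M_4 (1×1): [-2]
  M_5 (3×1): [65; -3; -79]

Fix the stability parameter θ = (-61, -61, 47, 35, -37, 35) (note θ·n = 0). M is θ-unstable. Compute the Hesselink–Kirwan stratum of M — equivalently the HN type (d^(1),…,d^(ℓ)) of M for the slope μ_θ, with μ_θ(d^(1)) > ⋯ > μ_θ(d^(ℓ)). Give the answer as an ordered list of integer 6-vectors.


Via rank(M_{q-1}∘⋯∘M_p): M ≅ I[1,2], I[1,6], I[3,3]^2, I[6,6]^2.
μ_θ-semistable layers: μ^(1)=47; μ^(2)=35; μ^(3)=15; μ^(4)=-61

((0, 0, 2, 0, 0, 0); (0, 0, 0, 0, 0, 3); (0, 0, 1, 1, 1, 0); (2, 2, 0, 0, 0, 0))


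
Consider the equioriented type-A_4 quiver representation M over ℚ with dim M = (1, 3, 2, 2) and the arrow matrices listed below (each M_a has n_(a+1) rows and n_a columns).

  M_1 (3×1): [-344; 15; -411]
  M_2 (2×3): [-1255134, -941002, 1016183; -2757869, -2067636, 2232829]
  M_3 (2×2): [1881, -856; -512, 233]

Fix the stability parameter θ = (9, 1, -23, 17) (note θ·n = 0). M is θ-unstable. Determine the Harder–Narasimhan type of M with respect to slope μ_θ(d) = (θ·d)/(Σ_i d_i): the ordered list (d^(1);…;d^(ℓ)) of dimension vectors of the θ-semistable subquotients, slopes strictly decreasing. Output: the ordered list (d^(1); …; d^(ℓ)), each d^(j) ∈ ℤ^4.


Barcode: M ≅ I[1,4], I[2,2], I[2,4]. HN layers by μ_θ (4 steps, strictly decreasing):
  μ^(1)=17; μ^(2)=1; μ^(3)=-13/3; μ^(4)=-11

((0, 0, 0, 2); (0, 1, 0, 0); (1, 1, 1, 0); (0, 1, 1, 0))


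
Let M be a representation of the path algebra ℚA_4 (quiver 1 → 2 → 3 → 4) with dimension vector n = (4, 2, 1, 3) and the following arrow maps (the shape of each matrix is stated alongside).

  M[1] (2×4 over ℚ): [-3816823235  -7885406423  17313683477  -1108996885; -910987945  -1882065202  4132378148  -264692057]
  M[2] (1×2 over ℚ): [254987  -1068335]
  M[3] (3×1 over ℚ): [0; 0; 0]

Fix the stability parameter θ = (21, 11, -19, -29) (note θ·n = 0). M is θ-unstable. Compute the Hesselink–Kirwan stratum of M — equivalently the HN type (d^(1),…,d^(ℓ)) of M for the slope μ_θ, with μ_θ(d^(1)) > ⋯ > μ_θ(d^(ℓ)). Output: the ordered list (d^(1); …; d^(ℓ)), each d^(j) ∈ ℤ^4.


Interval decomposition of M: I[1,1]^2, I[1,2], I[1,3], I[4,4]^3.
HN type (ℓ=4): μ^(1)=21; μ^(2)=16; μ^(3)=13/3; μ^(4)=-29

((2, 0, 0, 0); (1, 1, 0, 0); (1, 1, 1, 0); (0, 0, 0, 3))


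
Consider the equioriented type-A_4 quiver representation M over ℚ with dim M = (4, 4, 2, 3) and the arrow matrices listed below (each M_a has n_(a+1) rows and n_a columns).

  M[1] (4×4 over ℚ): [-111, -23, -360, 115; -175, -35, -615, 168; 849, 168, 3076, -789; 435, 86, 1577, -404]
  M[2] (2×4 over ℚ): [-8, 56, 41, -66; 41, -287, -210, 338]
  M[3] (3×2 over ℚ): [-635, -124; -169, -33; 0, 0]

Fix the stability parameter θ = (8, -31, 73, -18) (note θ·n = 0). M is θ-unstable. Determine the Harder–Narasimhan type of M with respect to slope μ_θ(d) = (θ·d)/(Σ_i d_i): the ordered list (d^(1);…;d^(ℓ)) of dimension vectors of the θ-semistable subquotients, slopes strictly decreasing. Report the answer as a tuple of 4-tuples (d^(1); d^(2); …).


Via rank(M_{q-1}∘⋯∘M_p): M ≅ I[1,2]^2, I[1,4]^2, I[4,4].
μ_θ-semistable layers: μ^(1)=55/2; μ^(2)=-23/2; μ^(3)=-18

((0, 0, 2, 2); (4, 4, 0, 0); (0, 0, 0, 1))


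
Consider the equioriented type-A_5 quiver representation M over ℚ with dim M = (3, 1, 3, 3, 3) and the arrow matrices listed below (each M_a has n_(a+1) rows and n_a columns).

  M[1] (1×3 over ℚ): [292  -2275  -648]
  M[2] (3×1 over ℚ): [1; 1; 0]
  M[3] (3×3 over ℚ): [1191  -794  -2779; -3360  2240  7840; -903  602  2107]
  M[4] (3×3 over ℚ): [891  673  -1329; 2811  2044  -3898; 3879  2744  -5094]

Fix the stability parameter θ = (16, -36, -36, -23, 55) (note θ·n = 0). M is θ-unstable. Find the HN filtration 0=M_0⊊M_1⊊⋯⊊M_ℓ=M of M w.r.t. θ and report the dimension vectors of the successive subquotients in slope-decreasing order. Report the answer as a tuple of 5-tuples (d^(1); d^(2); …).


Interval decomposition of M: I[1,1]^2, I[1,5], I[3,3]^2, I[4,4], I[4,5], I[5,5].
HN type (ℓ=5): μ^(1)=55; μ^(2)=16; μ^(3)=-79/4; μ^(4)=-23; μ^(5)=-36

((0, 0, 0, 0, 3); (2, 0, 0, 0, 0); (1, 1, 1, 1, 0); (0, 0, 0, 2, 0); (0, 0, 2, 0, 0))


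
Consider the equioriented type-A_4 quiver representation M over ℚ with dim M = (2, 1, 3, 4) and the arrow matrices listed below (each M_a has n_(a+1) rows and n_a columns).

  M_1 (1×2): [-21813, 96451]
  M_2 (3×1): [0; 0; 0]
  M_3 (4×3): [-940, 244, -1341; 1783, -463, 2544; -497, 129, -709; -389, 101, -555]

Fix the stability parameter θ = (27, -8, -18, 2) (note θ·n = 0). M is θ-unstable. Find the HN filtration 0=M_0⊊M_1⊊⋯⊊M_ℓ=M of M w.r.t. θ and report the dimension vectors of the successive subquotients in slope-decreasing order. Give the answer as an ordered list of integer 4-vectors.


Via rank(M_{q-1}∘⋯∘M_p): M ≅ I[1,1], I[1,2], I[3,3], I[3,4]^2, I[4,4]^2.
μ_θ-semistable layers: μ^(1)=27; μ^(2)=19/2; μ^(3)=2; μ^(4)=-18

((1, 0, 0, 0); (1, 1, 0, 0); (0, 0, 0, 4); (0, 0, 3, 0))


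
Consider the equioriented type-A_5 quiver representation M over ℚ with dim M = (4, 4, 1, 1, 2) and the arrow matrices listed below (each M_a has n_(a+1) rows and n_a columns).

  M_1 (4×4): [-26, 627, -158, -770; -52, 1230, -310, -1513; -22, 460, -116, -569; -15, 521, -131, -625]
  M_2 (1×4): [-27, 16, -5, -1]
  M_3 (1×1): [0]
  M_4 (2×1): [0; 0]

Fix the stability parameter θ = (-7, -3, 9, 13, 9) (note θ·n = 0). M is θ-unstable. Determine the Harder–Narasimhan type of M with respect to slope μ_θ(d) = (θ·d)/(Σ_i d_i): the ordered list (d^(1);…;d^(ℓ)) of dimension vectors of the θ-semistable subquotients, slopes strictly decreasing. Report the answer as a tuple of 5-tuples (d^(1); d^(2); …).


Via rank(M_{q-1}∘⋯∘M_p): M ≅ I[1,1], I[1,2]^2, I[1,3], I[2,2], I[4,4], I[5,5]^2.
μ_θ-semistable layers: μ^(1)=13; μ^(2)=9; μ^(3)=-3; μ^(4)=-7

((0, 0, 0, 1, 0); (0, 0, 1, 0, 2); (0, 4, 0, 0, 0); (4, 0, 0, 0, 0))


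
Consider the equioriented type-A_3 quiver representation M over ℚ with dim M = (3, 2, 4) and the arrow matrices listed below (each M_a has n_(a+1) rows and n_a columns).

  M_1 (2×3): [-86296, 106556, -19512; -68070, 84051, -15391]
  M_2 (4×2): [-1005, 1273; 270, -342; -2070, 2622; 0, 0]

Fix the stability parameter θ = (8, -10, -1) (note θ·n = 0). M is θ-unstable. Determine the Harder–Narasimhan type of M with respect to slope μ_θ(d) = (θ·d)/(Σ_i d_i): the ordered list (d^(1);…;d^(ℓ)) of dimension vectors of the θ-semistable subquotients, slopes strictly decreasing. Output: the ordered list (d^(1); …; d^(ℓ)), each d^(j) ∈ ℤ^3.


Barcode: M ≅ I[1,1], I[1,2], I[1,3], I[3,3]^3. HN layers by μ_θ (2 steps, strictly decreasing):
  μ^(1)=8; μ^(2)=-1

((1, 0, 0); (2, 2, 4))


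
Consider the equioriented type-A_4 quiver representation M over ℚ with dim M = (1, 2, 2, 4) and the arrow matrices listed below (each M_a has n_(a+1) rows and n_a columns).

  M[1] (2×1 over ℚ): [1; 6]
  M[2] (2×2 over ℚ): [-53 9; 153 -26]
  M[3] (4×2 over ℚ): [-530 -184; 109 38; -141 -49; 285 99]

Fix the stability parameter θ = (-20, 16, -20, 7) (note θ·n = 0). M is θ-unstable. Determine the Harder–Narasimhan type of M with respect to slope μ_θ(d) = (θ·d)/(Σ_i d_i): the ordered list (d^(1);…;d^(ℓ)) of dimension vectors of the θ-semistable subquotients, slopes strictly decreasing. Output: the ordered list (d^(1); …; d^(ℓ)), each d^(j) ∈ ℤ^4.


Interval decomposition of M: I[1,4], I[2,4], I[4,4]^2.
HN type (ℓ=3): μ^(1)=7; μ^(2)=-2; μ^(3)=-20

((0, 0, 0, 4); (0, 2, 2, 0); (1, 0, 0, 0))


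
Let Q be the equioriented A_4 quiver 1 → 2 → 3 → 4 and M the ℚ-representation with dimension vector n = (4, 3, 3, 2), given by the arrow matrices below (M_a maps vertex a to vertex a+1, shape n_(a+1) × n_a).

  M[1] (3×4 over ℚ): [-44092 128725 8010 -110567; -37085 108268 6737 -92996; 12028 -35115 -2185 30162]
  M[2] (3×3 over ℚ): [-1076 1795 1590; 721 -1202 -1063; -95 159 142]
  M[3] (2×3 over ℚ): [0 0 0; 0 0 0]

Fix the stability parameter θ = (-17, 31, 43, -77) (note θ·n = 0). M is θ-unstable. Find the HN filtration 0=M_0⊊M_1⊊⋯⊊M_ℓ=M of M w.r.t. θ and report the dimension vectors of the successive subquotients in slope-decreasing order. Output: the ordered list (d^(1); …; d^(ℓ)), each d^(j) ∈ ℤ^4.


Interval decomposition of M: I[1,1], I[1,3]^3, I[4,4]^2.
HN type (ℓ=4): μ^(1)=43; μ^(2)=31; μ^(3)=-17; μ^(4)=-77

((0, 0, 3, 0); (0, 3, 0, 0); (4, 0, 0, 0); (0, 0, 0, 2))


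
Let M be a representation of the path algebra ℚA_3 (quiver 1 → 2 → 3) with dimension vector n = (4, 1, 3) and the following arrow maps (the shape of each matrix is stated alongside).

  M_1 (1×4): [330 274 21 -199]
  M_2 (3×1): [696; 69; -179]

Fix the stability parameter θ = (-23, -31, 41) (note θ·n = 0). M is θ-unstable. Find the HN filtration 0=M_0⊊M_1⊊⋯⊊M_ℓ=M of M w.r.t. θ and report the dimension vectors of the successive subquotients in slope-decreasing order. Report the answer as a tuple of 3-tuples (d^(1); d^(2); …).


Interval decomposition of M: I[1,1]^3, I[1,3], I[3,3]^2.
HN type (ℓ=3): μ^(1)=41; μ^(2)=-23; μ^(3)=-27

((0, 0, 3); (3, 0, 0); (1, 1, 0))


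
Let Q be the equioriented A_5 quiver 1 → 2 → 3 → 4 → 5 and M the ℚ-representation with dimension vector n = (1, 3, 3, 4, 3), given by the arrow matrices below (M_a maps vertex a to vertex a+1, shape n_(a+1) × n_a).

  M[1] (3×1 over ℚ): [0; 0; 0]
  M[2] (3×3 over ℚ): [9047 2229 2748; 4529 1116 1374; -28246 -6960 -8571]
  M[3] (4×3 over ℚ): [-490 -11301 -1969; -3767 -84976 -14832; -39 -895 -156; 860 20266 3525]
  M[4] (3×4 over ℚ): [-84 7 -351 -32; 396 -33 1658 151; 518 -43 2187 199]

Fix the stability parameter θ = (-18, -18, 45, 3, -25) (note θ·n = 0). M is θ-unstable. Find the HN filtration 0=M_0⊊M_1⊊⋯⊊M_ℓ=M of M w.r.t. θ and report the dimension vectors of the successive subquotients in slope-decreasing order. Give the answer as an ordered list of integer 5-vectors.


Via rank(M_{q-1}∘⋯∘M_p): M ≅ I[1,1], I[2,5]^3, I[4,4].
μ_θ-semistable layers: μ^(1)=23/3; μ^(2)=3; μ^(3)=-18

((0, 0, 3, 3, 3); (0, 0, 0, 1, 0); (1, 3, 0, 0, 0))


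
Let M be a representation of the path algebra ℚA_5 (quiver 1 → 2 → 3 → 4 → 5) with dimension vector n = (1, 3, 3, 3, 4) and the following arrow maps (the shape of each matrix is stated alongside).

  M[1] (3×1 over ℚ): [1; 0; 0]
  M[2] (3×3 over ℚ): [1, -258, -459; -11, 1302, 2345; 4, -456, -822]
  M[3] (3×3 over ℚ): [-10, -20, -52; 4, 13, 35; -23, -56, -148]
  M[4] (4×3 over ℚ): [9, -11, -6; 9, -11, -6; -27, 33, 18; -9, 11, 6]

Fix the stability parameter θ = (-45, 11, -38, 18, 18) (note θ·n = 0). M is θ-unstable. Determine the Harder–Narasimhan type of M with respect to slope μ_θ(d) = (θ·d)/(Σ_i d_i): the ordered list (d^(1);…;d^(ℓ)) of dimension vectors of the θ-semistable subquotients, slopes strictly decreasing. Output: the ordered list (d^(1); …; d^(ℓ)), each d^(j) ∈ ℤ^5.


Via rank(M_{q-1}∘⋯∘M_p): M ≅ I[1,5], I[2,2], I[2,4], I[3,3], I[4,4], I[5,5]^3.
μ_θ-semistable layers: μ^(1)=18; μ^(2)=11; μ^(3)=-27/2; μ^(4)=-38; μ^(5)=-45

((0, 0, 0, 3, 4); (0, 1, 0, 0, 0); (0, 2, 2, 0, 0); (0, 0, 1, 0, 0); (1, 0, 0, 0, 0))


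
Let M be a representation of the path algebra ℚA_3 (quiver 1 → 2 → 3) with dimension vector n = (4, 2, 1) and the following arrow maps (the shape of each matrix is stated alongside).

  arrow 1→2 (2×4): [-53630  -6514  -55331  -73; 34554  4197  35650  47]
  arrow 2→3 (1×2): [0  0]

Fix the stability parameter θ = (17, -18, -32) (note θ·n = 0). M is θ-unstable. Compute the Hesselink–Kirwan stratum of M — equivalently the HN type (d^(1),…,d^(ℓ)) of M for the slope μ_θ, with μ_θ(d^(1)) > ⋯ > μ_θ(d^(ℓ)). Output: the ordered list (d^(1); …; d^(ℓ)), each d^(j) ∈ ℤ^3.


Via rank(M_{q-1}∘⋯∘M_p): M ≅ I[1,1]^2, I[1,2]^2, I[3,3].
μ_θ-semistable layers: μ^(1)=17; μ^(2)=-1/2; μ^(3)=-32

((2, 0, 0); (2, 2, 0); (0, 0, 1))


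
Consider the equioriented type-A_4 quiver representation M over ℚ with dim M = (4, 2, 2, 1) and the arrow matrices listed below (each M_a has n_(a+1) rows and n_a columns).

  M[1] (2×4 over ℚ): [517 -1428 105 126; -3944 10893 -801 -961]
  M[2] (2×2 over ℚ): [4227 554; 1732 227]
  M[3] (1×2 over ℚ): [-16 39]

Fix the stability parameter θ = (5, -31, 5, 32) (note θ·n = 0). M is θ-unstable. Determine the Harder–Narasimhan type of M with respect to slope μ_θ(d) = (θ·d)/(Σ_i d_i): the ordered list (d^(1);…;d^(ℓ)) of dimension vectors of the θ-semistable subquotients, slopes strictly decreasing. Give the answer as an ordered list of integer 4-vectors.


Barcode: M ≅ I[1,1]^2, I[1,3], I[1,4]. HN layers by μ_θ (3 steps, strictly decreasing):
  μ^(1)=32; μ^(2)=5; μ^(3)=-13

((0, 0, 0, 1); (2, 0, 2, 0); (2, 2, 0, 0))


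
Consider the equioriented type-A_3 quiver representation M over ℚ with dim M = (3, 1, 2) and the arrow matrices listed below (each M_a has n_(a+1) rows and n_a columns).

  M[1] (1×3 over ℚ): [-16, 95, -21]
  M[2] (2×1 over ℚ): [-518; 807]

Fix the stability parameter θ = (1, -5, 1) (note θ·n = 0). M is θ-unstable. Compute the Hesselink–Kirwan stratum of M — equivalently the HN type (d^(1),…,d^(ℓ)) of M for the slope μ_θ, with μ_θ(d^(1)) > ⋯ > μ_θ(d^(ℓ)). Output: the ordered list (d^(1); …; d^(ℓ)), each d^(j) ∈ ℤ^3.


Interval decomposition of M: I[1,1]^2, I[1,3], I[3,3].
HN type (ℓ=2): μ^(1)=1; μ^(2)=-2

((2, 0, 2); (1, 1, 0))
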